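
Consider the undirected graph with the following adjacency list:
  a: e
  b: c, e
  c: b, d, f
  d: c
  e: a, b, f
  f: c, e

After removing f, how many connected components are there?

1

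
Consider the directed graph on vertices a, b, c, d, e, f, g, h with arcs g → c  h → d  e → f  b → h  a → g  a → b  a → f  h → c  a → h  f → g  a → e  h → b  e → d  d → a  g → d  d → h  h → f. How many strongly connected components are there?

2

{a, b, d, e, f, g, h} are all mutually reachable — one SCC of size 7.
{c} is an SCC by itself.
That gives 2 strongly connected components.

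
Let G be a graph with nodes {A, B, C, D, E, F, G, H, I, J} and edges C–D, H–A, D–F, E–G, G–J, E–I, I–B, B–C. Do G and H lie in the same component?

The component containing G is {B, C, D, E, F, G, I, J}, and H is not in it.

No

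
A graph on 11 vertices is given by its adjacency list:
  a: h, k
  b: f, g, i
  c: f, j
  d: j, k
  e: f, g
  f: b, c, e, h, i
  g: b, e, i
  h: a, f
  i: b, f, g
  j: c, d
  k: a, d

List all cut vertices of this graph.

Removing f increases the component count from 1 to 2, so f is a cut vertex.
By contrast removing e leaves 1 component; it is not a cut vertex. No other vertex is a cut vertex either.

f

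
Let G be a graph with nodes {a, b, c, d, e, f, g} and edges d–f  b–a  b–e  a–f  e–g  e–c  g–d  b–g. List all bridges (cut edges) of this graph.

The edges on the cycle b-e-g-b are not bridges since each lies on that cycle.
But removing e–c disconnects e from c — this is a bridge.

c-e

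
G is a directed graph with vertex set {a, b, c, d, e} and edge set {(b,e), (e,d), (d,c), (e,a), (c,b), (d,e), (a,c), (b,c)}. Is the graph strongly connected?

From d we can reach every vertex (a, b, c, d, e), and every vertex can reach d (a, b, c, d, e). So the whole graph is one strongly connected component.

Yes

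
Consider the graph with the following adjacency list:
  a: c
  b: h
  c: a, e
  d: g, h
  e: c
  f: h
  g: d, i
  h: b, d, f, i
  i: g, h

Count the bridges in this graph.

4

The edges on the cycle d-g-i-h-d are not bridges since each lies on that cycle.
But removing h-f disconnects h from f; removing e-c disconnects e from c; removing h-b disconnects h from b; removing a-c disconnects a from c — these are bridges.
That makes 4 bridges.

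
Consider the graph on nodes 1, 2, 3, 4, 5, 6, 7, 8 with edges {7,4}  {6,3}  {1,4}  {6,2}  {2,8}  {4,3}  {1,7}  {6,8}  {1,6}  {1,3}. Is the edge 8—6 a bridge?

After removing 8—6, the path 8-2-6 still connects them, so the edge is not a bridge.

No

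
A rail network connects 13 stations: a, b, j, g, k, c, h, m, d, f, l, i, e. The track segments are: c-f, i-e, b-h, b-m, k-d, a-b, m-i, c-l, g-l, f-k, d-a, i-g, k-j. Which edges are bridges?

b-h, e-i, j-k

The edges on the cycle c-f-k-d-a-b-m-i-g-l-c are not bridges since each lies on that cycle.
But removing e-i disconnects e from i; removing h-b disconnects h from b; removing k-j disconnects k from j — these are bridges.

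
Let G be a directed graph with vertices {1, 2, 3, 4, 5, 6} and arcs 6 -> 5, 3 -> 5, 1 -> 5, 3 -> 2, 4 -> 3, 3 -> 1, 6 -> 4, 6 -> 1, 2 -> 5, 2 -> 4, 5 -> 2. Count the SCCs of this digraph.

{1, 2, 3, 4, 5} are all mutually reachable — one SCC of size 5.
{6} is an SCC by itself.
That gives 2 strongly connected components.

2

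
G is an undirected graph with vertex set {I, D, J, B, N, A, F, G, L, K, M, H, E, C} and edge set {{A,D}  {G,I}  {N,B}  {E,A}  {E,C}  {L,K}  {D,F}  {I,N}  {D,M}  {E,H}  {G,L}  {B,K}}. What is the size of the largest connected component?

J is isolated — a component by itself.
Starting from B we can reach B, G, I, K, L, N. That is one component of size 6.
Starting from A we can reach A, C, D, E, F, H, M. That is one component of size 7.
The largest has 7 vertices.

7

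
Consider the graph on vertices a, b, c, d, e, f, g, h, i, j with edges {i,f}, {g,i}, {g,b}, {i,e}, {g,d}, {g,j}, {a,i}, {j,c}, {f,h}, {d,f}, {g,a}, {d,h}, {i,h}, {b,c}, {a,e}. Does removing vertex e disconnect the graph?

No

Deleting e leaves 1 component (was 1) (its neighbors a, i remain connected to each other), so e is not a cut vertex.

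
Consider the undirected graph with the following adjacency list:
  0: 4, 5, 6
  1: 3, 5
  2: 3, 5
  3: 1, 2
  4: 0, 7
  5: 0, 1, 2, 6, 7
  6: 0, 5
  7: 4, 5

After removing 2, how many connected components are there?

1

With 2 gone, the remaining components are: {0, 1, 3, 4, 5, 6, 7}.
That is 1 component.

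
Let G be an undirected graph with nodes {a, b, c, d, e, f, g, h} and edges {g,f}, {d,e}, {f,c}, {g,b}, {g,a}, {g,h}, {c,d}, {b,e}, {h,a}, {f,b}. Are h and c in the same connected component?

Yes

From h we can reach a, b, c, d, e, f, g, h, which includes c.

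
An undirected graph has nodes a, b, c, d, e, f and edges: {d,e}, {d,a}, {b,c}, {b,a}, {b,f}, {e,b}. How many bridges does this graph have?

The edges on the cycle d-e-b-a-d are not bridges since each lies on that cycle.
But removing b-f disconnects b from f; removing b-c disconnects b from c — these are bridges.
That makes 2 bridges.

2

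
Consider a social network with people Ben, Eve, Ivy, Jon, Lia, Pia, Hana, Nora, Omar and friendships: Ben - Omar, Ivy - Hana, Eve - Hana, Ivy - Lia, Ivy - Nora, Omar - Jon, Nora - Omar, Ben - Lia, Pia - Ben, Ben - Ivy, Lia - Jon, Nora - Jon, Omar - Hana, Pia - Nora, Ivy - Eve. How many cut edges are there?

0

The edges on the cycle Pia-Ben-Ivy-Eve-Hana-Omar-Nora-Pia are not bridges since each lies on that cycle.
Every edge lies on some cycle, so there are no bridges.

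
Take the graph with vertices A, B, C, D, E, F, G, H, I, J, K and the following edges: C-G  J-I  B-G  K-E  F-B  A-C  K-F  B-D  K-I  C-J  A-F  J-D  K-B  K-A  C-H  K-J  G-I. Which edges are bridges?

C-H, E-K

The edges on the cycle K-A-C-J-K are not bridges since each lies on that cycle.
But removing H-C disconnects H from C; removing E-K disconnects E from K — these are bridges.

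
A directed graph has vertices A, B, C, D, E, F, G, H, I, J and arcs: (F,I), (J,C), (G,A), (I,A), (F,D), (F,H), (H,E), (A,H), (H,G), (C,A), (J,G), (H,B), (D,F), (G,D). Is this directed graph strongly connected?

No

There is no directed path from B to J, so the graph is not strongly connected.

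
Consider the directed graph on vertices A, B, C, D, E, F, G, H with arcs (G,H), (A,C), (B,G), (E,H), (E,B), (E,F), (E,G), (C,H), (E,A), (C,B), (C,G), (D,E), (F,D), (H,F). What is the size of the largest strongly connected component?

8

{A, B, C, D, E, F, G, H} are all mutually reachable — one SCC of size 8.
The largest has 8 vertices.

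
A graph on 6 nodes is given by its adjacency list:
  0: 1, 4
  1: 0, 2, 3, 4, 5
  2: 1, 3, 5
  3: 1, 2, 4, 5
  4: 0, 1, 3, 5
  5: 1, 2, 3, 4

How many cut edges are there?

The edges on the cycle 3-2-1-0-4-5-3 are not bridges since each lies on that cycle.
Every edge lies on some cycle, so there are no bridges.

0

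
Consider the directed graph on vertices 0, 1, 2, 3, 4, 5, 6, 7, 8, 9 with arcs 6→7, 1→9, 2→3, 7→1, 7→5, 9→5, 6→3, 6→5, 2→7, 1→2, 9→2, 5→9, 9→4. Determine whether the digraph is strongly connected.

No

There is no directed path from 5 to 8, so the graph is not strongly connected.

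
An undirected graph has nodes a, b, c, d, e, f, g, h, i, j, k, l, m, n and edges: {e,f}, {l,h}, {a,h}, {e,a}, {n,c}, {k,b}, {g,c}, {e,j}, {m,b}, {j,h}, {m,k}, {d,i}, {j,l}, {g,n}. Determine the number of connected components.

4

Starting from d we can reach d, i. That is one component of size 2.
Starting from b we can reach b, k, m. That is one component of size 3.
Starting from c we can reach c, g, n. That is one component of size 3.
Starting from a we can reach a, e, f, h, j, l. That is one component of size 6.
Total: 4 components.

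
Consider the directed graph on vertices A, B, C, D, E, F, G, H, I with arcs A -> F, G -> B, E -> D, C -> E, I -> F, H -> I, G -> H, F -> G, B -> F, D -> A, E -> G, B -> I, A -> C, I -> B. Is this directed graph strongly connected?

No

There is no directed path from I to C, so the graph is not strongly connected.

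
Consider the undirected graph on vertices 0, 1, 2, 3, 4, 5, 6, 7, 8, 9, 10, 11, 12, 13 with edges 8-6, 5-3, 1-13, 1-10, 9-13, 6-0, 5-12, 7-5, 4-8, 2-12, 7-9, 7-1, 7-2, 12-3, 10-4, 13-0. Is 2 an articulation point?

Deleting 2 leaves 2 components (was 2), so 2 is not a cut vertex.

No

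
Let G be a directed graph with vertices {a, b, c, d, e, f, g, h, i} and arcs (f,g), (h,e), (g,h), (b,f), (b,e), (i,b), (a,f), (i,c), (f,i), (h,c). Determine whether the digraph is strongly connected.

There is no directed path from a to d, so the graph is not strongly connected.

No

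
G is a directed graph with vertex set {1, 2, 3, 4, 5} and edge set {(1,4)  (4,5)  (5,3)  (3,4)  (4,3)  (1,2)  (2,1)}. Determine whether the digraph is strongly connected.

No

There is no directed path from 3 to 2, so the graph is not strongly connected.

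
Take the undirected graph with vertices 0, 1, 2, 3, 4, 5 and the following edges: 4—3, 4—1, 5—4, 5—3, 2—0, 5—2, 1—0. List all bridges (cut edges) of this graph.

none

The edges on the cycle 5-2-0-1-4-5 are not bridges since each lies on that cycle.
Every edge lies on some cycle, so there are no bridges.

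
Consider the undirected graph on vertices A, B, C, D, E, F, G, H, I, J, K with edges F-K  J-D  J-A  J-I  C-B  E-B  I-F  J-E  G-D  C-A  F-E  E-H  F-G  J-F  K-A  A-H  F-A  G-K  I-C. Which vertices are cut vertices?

Removing J, for instance, still leaves 1 component. No single vertex removal increases the component count — the graph has no articulation points.

none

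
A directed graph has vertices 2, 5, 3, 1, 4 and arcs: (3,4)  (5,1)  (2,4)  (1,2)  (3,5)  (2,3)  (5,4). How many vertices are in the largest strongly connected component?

4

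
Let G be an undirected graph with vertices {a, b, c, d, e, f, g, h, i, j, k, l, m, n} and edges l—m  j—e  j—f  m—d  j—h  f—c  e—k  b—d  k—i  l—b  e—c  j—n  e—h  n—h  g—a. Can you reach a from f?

The component containing f is {c, e, f, h, i, j, k, n}, and a is not in it.

No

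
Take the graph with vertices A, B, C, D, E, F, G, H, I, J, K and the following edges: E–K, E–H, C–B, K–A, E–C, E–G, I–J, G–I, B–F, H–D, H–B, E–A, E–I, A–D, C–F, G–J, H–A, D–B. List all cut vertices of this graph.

E

Removing E increases the component count from 1 to 2, so E is a cut vertex.
By contrast removing I leaves 1 component; it is not a cut vertex. No other vertex is a cut vertex either.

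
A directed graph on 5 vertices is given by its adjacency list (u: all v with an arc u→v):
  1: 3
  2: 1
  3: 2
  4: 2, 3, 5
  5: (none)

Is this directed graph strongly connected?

There is no directed path from 3 to 4, so the graph is not strongly connected.

No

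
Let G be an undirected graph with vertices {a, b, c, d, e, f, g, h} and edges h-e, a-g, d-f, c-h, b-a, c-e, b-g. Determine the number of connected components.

Starting from d we can reach d, f. That is one component of size 2.
Starting from c we can reach c, e, h. That is one component of size 3.
Starting from a we can reach a, b, g. That is one component of size 3.
Total: 3 components.

3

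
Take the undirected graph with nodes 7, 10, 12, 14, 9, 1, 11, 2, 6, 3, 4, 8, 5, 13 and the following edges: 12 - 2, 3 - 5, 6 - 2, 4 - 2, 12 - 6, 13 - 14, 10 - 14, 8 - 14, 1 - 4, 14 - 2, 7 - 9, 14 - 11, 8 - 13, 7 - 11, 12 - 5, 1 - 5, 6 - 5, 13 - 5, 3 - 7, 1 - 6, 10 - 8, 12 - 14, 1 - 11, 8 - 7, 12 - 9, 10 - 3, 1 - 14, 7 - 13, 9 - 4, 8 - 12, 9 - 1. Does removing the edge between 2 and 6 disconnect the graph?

No

After removing 2 - 6, the path 2-12-6 still connects them, so the edge is not a bridge.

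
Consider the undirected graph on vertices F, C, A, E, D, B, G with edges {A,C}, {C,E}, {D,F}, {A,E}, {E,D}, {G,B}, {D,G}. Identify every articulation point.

Removing D increases the component count from 1 to 3, so D is a cut vertex.
Removing E increases the component count from 1 to 2, so E is a cut vertex.
Removing G increases the component count from 1 to 2, so G is a cut vertex.
By contrast removing F leaves 1 component; it is not a cut vertex. No other vertex is a cut vertex either.

D, E, G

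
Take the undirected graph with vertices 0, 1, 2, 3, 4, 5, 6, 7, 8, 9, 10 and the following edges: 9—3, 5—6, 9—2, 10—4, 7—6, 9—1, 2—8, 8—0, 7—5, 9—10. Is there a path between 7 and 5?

Yes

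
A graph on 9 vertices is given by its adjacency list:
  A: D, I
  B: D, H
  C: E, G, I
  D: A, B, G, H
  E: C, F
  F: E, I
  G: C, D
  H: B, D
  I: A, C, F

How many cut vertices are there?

Removing D increases the component count from 1 to 2, so D is a cut vertex.
By contrast removing F leaves 1 component; it is not a cut vertex. No other vertex is a cut vertex either.

1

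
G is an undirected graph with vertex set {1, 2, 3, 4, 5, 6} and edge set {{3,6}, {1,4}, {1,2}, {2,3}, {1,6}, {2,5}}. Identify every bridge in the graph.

The edges on the cycle 1-2-3-6-1 are not bridges since each lies on that cycle.
But removing 2–5 disconnects 2 from 5; removing 1–4 disconnects 1 from 4 — these are bridges.

1-4, 2-5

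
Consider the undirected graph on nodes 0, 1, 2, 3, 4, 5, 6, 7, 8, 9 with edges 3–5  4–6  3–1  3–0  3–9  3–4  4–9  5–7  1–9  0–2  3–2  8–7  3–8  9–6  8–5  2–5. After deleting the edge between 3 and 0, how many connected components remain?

1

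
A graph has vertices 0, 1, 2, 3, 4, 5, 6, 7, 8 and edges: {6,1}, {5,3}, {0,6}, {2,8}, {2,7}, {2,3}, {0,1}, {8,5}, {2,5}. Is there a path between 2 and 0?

No

The component containing 2 is {2, 3, 5, 7, 8}, and 0 is not in it.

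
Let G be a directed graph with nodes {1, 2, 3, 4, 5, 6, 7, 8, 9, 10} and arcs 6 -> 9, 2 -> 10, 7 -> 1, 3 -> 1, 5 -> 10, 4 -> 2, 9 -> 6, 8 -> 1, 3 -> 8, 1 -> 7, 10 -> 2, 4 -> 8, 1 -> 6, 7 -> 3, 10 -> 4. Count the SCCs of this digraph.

4

{1, 3, 7, 8} are all mutually reachable — one SCC of size 4.
{2, 4, 10} are all mutually reachable — one SCC of size 3.
{6, 9} are all mutually reachable — one SCC of size 2.
{5} is an SCC by itself.
That gives 4 strongly connected components.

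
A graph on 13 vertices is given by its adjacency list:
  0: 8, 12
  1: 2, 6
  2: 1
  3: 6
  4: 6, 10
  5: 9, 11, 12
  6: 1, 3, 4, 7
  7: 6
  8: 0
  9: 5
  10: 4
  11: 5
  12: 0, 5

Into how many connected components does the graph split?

Starting from 0 we can reach 0, 5, 8, 9, 11, 12. That is one component of size 6.
Starting from 1 we can reach 1, 2, 3, 4, 6, 7, 10. That is one component of size 7.
Total: 2 components.

2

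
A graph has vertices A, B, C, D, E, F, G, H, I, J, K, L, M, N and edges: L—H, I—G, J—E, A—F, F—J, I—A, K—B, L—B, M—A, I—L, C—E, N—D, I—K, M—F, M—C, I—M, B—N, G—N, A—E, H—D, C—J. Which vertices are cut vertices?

Removing I increases the component count from 1 to 2, so I is a cut vertex.
By contrast removing K leaves 1 component; it is not a cut vertex. No other vertex is a cut vertex either.

I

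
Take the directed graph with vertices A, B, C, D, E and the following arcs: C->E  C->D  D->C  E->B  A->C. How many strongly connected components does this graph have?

4

{C, D} are all mutually reachable — one SCC of size 2.
{A} is an SCC by itself.
{B} is an SCC by itself.
{E} is an SCC by itself.
That gives 4 strongly connected components.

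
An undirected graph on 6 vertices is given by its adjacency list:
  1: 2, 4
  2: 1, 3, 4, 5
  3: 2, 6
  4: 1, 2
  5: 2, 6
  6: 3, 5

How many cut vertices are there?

1

Removing 2 increases the component count from 1 to 2, so 2 is a cut vertex.
By contrast removing 3 leaves 1 component; it is not a cut vertex. No other vertex is a cut vertex either.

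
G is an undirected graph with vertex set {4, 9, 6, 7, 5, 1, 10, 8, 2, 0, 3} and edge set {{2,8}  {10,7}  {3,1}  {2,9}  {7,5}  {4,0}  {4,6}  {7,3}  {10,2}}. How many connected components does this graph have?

2

Starting from 0 we can reach 0, 4, 6. That is one component of size 3.
Starting from 1 we can reach 1, 2, 3, 5, 7, 8, 9, 10. That is one component of size 8.
Total: 2 components.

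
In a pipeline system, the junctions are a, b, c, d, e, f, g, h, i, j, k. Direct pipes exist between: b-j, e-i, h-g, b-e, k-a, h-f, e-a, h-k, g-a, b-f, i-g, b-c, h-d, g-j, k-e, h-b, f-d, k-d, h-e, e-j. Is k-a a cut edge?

No

After removing k-a, the path k-e-a still connects them, so the edge is not a bridge.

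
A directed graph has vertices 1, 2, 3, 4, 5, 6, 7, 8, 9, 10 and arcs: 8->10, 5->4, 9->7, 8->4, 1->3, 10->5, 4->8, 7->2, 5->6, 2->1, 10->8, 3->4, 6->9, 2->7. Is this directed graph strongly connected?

Yes

From 5 we can reach every vertex (1, 2, 3, 4, 5, 6, 7, 8, 9, 10), and every vertex can reach 5 (1, 2, 3, 4, 5, 6, 7, 8, 9, 10). So the whole graph is one strongly connected component.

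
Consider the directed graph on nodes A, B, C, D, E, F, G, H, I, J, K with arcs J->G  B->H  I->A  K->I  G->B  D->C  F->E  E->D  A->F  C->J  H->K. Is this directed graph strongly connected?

Yes

From A we can reach every vertex (A, B, C, D, E, F, G, H, I, J, K), and every vertex can reach A (A, B, C, D, E, F, G, H, I, J, K). So the whole graph is one strongly connected component.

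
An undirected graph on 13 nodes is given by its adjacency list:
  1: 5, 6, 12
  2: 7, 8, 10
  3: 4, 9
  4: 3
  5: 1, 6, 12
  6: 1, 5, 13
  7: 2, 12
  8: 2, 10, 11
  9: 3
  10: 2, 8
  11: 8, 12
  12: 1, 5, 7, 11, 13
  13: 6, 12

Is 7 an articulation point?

Deleting 7 leaves 2 components (was 2), so 7 is not a cut vertex.

No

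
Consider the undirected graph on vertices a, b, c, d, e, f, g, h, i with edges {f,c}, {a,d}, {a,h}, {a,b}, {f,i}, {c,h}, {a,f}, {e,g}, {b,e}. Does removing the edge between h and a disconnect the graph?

After removing h–a, the path h-c-f-a still connects them, so the edge is not a bridge.

No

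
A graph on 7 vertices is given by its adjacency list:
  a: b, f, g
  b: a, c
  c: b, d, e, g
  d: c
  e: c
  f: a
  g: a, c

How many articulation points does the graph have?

2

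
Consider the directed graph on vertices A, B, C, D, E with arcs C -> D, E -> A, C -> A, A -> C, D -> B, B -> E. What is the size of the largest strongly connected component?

5

{A, B, C, D, E} are all mutually reachable — one SCC of size 5.
The largest has 5 vertices.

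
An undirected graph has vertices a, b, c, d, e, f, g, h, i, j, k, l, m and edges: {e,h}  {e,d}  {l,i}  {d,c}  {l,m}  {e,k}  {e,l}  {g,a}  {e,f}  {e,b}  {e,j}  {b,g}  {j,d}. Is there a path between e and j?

Yes

From e we can reach a, b, c, d, e, f, g, h, i, j, k, l, m, which includes j.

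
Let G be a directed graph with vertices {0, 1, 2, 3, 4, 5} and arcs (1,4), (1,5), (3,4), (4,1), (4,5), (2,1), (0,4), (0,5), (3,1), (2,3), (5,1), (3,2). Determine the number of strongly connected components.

{1, 4, 5} are all mutually reachable — one SCC of size 3.
{2, 3} are all mutually reachable — one SCC of size 2.
{0} is an SCC by itself.
That gives 3 strongly connected components.

3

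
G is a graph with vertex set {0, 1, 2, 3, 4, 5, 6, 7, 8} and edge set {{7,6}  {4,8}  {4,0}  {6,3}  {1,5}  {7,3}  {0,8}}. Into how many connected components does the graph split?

2 is isolated — a component by itself.
Starting from 1 we can reach 1, 5. That is one component of size 2.
Starting from 3 we can reach 3, 6, 7. That is one component of size 3.
Starting from 0 we can reach 0, 4, 8. That is one component of size 3.
Total: 4 components.

4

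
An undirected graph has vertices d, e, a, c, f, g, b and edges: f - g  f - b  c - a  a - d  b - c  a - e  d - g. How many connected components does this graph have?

1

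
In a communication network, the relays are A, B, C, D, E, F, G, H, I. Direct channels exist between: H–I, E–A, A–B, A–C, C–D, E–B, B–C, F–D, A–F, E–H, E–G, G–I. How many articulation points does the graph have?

1

Removing E increases the component count from 1 to 2, so E is a cut vertex.
By contrast removing G leaves 1 component; it is not a cut vertex. No other vertex is a cut vertex either.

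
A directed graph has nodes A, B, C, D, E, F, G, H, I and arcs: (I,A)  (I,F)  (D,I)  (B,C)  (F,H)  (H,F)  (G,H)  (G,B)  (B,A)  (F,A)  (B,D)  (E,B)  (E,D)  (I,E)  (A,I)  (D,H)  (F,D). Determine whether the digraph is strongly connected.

No

There is no directed path from H to G, so the graph is not strongly connected.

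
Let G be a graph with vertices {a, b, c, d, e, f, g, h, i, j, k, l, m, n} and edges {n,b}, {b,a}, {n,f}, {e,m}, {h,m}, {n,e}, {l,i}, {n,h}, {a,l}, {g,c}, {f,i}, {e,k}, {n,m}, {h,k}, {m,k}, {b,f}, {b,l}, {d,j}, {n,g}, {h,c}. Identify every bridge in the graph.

The edges on the cycle n-g-c-h-n are not bridges since each lies on that cycle.
But removing d - j disconnects d from j — this is a bridge.

d-j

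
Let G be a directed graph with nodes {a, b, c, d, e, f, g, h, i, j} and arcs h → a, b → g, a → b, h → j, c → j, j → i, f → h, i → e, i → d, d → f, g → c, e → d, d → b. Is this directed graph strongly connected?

Yes

From a we can reach every vertex (a, b, c, d, e, f, g, h, i, j), and every vertex can reach a (a, b, c, d, e, f, g, h, i, j). So the whole graph is one strongly connected component.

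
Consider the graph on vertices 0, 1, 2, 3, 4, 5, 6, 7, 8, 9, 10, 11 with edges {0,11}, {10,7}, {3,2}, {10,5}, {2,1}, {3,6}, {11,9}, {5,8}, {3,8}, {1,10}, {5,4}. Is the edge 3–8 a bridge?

After removing 3–8, the path 3-2-1-10-5-8 still connects them, so the edge is not a bridge.

No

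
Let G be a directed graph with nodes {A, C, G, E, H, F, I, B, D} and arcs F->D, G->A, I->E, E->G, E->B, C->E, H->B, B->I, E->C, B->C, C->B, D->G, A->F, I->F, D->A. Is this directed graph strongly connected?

No

There is no directed path from D to B, so the graph is not strongly connected.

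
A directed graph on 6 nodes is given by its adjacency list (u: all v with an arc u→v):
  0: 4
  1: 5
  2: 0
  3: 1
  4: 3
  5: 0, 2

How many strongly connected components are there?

1

{0, 1, 2, 3, 4, 5} are all mutually reachable — one SCC of size 6.
That gives 1 strongly connected component.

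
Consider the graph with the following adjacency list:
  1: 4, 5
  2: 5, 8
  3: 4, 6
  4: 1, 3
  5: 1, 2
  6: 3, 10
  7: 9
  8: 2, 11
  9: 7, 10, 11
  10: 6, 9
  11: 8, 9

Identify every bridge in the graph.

7-9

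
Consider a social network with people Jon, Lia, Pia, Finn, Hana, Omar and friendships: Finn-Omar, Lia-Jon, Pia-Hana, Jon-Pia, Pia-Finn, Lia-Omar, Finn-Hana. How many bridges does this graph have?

The edges on the cycle Pia-Finn-Hana-Pia are not bridges since each lies on that cycle.
Every edge lies on some cycle, so there are no bridges.

0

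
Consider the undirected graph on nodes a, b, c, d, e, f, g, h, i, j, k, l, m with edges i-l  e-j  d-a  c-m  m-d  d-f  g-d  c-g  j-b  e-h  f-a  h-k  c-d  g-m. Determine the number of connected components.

Starting from i we can reach i, l. That is one component of size 2.
Starting from b we can reach b, e, h, j, k. That is one component of size 5.
Starting from a we can reach a, c, d, f, g, m. That is one component of size 6.
Total: 3 components.

3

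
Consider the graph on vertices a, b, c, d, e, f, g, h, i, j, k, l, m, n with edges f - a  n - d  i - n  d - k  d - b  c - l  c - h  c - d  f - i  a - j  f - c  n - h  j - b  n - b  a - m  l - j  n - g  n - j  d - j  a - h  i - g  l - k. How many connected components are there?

e is isolated — a component by itself.
Starting from a we can reach a, b, c, d, f, g, h, i, j, k, l, m, n. That is one component of size 13.
Total: 2 components.

2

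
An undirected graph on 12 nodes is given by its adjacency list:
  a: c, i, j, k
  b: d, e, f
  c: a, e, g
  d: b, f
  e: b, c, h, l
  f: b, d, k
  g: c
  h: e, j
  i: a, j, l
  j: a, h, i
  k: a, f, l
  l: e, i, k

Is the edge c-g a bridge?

Removing c-g leaves no path between c and g: the component count goes from 1 to 2. So it is a bridge.

Yes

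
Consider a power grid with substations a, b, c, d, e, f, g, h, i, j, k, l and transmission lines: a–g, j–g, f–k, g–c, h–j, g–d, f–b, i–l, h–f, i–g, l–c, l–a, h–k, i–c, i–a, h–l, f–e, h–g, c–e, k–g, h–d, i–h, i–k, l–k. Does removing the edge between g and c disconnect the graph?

No

After removing g–c, the path g-i-c still connects them, so the edge is not a bridge.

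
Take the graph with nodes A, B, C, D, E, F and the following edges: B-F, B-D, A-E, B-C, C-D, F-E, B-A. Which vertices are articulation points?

B

Removing B increases the component count from 1 to 2, so B is a cut vertex.
By contrast removing F leaves 1 component; it is not a cut vertex. No other vertex is a cut vertex either.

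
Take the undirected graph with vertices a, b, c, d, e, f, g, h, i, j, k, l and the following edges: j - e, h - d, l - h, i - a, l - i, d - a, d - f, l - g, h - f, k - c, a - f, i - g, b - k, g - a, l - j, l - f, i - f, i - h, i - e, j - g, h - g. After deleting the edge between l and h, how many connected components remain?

l and h are still connected via l-i-h, so the component count stays at 2.

2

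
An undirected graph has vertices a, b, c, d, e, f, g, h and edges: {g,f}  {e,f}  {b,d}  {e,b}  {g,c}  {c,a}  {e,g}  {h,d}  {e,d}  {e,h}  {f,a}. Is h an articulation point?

No

Deleting h leaves 1 component (was 1) (its neighbors d, e remain connected to each other), so h is not a cut vertex.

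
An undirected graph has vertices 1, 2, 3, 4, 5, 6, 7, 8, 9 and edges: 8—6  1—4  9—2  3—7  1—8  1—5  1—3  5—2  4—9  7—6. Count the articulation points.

1

Removing 1 increases the component count from 1 to 2, so 1 is a cut vertex.
By contrast removing 4 leaves 1 component; it is not a cut vertex. No other vertex is a cut vertex either.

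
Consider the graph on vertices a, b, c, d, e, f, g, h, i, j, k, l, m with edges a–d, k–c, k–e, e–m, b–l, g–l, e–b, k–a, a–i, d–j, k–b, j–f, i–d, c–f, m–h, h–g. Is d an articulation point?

No

Deleting d leaves 1 component (was 1) (its neighbors a, i, j remain connected to each other), so d is not a cut vertex.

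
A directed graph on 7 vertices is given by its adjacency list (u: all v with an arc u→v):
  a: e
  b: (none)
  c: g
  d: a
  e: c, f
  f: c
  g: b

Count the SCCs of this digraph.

{d} is an SCC by itself.
{e} is an SCC by itself.
{c} is an SCC by itself.
{f} is an SCC by itself.
{g} is an SCC by itself.
(and 2 more singleton SCCs)
That gives 7 strongly connected components.

7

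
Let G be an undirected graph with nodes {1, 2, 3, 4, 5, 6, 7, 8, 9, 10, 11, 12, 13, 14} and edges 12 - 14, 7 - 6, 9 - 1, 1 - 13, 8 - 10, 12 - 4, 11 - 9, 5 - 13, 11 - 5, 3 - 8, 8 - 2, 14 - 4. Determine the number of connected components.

Starting from 6 we can reach 6, 7. That is one component of size 2.
Starting from 4 we can reach 4, 12, 14. That is one component of size 3.
Starting from 2 we can reach 2, 3, 8, 10. That is one component of size 4.
Starting from 1 we can reach 1, 5, 9, 11, 13. That is one component of size 5.
Total: 4 components.

4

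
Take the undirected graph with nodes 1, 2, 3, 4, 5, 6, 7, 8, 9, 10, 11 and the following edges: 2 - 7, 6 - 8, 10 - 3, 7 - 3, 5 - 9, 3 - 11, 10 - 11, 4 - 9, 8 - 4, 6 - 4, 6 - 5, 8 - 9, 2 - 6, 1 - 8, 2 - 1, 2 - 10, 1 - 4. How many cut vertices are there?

1

Removing 2 increases the component count from 1 to 2, so 2 is a cut vertex.
By contrast removing 8 leaves 1 component; it is not a cut vertex. No other vertex is a cut vertex either.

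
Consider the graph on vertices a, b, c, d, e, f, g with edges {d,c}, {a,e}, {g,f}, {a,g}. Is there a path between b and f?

The component containing b is {b}, and f is not in it.

No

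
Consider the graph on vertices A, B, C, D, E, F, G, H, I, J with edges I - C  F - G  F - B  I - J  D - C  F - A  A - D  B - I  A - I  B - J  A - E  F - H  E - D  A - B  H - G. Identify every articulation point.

F

Removing F increases the component count from 1 to 2, so F is a cut vertex.
By contrast removing I leaves 1 component; it is not a cut vertex. No other vertex is a cut vertex either.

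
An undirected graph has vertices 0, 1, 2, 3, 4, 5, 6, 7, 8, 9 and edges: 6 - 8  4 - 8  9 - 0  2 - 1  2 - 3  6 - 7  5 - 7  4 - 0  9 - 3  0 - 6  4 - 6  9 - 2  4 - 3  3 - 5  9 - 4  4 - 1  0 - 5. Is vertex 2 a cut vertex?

No

Deleting 2 leaves 1 component (was 1) (its neighbors 1, 3, 9 remain connected to each other), so 2 is not a cut vertex.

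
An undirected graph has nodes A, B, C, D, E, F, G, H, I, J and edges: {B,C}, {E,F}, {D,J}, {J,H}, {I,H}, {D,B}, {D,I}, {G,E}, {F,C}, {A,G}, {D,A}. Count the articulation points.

1

Removing D increases the component count from 1 to 2, so D is a cut vertex.
By contrast removing B leaves 1 component; it is not a cut vertex. No other vertex is a cut vertex either.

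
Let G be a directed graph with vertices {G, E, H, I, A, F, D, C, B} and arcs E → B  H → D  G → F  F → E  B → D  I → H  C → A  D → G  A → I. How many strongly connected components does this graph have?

5

{B, D, E, F, G} are all mutually reachable — one SCC of size 5.
{C} is an SCC by itself.
{A} is an SCC by itself.
{H} is an SCC by itself.
{I} is an SCC by itself.
That gives 5 strongly connected components.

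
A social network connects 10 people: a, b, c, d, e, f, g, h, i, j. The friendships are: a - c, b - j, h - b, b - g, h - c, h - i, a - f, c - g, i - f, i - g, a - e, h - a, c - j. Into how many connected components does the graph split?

2

d is isolated — a component by itself.
Starting from a we can reach a, b, c, e, f, g, h, i, j. That is one component of size 9.
Total: 2 components.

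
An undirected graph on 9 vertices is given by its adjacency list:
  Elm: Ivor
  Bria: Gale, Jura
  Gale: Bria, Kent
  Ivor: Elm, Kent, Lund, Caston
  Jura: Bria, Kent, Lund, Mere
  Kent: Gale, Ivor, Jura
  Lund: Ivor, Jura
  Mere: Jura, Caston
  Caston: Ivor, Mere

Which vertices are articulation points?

Ivor

Removing Ivor increases the component count from 1 to 2, so Ivor is a cut vertex.
By contrast removing Jura leaves 1 component; it is not a cut vertex. No other vertex is a cut vertex either.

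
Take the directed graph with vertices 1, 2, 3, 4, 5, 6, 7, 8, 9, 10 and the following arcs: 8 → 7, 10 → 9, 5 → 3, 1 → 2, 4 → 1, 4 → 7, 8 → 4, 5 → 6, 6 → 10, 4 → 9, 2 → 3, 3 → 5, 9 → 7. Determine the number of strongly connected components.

9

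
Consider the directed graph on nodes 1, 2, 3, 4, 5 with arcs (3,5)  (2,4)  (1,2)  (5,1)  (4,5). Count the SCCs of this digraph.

{1, 2, 4, 5} are all mutually reachable — one SCC of size 4.
{3} is an SCC by itself.
That gives 2 strongly connected components.

2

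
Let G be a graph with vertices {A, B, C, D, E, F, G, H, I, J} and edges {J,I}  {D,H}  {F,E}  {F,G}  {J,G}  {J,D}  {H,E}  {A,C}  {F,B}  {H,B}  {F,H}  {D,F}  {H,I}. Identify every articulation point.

none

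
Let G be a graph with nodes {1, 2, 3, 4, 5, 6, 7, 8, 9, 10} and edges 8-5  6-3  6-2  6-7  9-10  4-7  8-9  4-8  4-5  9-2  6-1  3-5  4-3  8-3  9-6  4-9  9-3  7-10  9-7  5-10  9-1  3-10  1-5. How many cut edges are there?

0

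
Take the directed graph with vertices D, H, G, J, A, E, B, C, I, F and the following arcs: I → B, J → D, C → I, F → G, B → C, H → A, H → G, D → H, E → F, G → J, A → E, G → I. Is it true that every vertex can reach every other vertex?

No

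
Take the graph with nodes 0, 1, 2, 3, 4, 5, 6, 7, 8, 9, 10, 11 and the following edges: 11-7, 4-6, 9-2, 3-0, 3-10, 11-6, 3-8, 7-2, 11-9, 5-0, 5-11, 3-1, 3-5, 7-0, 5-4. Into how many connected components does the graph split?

Starting from 0 we can reach 0, 1, 2, 3, 4, 5, 6, 7, 8, 9, 10, 11. That is one component of size 12.
Total: 1 component.

1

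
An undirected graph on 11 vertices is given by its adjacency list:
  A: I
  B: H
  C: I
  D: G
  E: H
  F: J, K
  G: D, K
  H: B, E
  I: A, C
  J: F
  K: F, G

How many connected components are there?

Starting from A we can reach A, C, I. That is one component of size 3.
Starting from B we can reach B, E, H. That is one component of size 3.
Starting from D we can reach D, F, G, J, K. That is one component of size 5.
Total: 3 components.

3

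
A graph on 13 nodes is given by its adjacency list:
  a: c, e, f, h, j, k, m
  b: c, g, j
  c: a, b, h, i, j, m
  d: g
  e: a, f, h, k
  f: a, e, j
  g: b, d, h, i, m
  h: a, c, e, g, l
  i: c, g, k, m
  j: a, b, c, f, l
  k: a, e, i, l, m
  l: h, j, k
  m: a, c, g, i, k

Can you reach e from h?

From h we can reach a, b, c, d, e, f, g, h, i, j, k, l, m, which includes e.

Yes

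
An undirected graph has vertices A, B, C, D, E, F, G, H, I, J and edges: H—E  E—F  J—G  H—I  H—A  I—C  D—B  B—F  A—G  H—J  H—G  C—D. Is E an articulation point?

Deleting E leaves 1 component (was 1) (its neighbors F, H remain connected to each other), so E is not a cut vertex.

No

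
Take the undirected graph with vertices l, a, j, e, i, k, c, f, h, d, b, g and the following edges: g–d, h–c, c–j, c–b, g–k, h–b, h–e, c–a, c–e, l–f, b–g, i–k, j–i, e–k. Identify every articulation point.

c, g

Removing c increases the component count from 2 to 3, so c is a cut vertex.
Removing g increases the component count from 2 to 3, so g is a cut vertex.
By contrast removing d leaves 2 components; it is not a cut vertex. No other vertex is a cut vertex either.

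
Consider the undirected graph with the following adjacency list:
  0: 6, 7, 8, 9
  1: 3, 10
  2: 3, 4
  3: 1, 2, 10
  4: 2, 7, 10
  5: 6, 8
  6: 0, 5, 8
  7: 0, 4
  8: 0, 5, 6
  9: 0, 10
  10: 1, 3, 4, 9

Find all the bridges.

none

The edges on the cycle 10-1-3-10 are not bridges since each lies on that cycle.
Every edge lies on some cycle, so there are no bridges.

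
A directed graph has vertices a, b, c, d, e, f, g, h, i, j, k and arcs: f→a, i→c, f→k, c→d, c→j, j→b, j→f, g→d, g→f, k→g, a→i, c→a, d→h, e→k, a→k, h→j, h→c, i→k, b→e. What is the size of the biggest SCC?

11

{a, b, c, d, e, f, g, h, i, j, k} are all mutually reachable — one SCC of size 11.
The largest has 11 vertices.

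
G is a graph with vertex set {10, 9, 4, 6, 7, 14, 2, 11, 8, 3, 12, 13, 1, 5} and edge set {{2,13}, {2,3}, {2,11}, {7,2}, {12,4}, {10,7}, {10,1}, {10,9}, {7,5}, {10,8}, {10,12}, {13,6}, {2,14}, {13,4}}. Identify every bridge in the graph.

1-10, 10-8, 10-9, 11-2, 13-6, 14-2, 2-3, 5-7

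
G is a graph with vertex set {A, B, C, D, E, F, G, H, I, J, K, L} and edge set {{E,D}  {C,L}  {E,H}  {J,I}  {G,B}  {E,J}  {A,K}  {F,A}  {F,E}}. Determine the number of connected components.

Starting from C we can reach C, L. That is one component of size 2.
Starting from B we can reach B, G. That is one component of size 2.
Starting from A we can reach A, D, E, F, H, I, J, K. That is one component of size 8.
Total: 3 components.

3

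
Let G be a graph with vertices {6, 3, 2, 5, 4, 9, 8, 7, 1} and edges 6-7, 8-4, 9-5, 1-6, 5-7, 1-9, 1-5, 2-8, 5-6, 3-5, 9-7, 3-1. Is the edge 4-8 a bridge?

Yes

Removing 4-8 leaves no path between 4 and 8: the component count goes from 2 to 3. So it is a bridge.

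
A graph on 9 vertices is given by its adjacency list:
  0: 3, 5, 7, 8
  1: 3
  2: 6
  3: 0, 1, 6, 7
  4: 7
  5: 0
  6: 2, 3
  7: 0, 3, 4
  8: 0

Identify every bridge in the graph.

The edges on the cycle 0-7-3-0 are not bridges since each lies on that cycle.
But removing 3-6 disconnects 3 from 6; removing 0-8 disconnects 0 from 8; removing 3-1 disconnects 3 from 1; removing 2-6 disconnects 2 from 6 — these are bridges.
In total 6 edges are bridges.

0-5, 0-8, 1-3, 2-6, 3-6, 4-7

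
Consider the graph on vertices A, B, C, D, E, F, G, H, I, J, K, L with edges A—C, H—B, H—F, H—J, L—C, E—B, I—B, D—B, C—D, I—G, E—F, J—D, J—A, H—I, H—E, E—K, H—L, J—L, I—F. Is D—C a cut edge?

No

After removing D—C, the path D-J-A-C still connects them, so the edge is not a bridge.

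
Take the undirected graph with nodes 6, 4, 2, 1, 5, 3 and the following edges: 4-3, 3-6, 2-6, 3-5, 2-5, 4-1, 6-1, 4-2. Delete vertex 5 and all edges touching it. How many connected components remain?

With 5 gone, the remaining components are: {1, 2, 3, 4, 6}.
That is 1 component.

1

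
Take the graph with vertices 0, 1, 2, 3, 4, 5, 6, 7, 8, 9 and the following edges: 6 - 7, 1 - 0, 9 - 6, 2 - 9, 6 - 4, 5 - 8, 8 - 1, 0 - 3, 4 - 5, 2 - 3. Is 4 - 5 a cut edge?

After removing 4 - 5, the path 4-6-9-2-3-0-1-8-5 still connects them, so the edge is not a bridge.

No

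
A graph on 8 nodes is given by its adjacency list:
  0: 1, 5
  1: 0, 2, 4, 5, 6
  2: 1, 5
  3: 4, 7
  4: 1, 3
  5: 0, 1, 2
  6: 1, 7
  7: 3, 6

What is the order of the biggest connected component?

8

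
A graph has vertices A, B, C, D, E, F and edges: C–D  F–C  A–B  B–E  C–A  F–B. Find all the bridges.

The edges on the cycle F-C-A-B-F are not bridges since each lies on that cycle.
But removing B–E disconnects B from E; removing C–D disconnects C from D — these are bridges.

B-E, C-D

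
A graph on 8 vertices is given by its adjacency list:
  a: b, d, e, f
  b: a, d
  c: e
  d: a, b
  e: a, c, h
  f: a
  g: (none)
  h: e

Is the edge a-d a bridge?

After removing a-d, the path a-b-d still connects them, so the edge is not a bridge.

No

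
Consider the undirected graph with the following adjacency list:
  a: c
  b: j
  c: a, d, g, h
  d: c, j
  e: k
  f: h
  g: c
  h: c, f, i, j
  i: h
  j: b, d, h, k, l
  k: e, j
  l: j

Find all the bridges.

a-c, b-j, c-g, e-k, f-h, h-i, j-k, j-l

The edges on the cycle h-c-d-j-h are not bridges since each lies on that cycle.
But removing e-k disconnects e from k; removing c-a disconnects c from a; removing j-k disconnects j from k; removing b-j disconnects b from j — these are bridges.
In total 8 edges are bridges.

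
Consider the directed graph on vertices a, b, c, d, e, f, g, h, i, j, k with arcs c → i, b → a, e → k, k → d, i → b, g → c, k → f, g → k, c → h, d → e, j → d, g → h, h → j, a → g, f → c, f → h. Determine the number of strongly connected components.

{a, b, c, d, e, f, g, h, i, j, k} are all mutually reachable — one SCC of size 11.
That gives 1 strongly connected component.

1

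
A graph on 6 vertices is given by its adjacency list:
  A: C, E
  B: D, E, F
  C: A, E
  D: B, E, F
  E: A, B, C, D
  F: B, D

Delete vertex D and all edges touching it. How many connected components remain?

1

With D gone, the remaining components are: {A, B, C, E, F}.
That is 1 component.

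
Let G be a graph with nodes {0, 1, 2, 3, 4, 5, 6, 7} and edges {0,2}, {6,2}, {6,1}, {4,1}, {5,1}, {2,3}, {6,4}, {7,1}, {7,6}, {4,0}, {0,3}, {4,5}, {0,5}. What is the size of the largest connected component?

8

Starting from 0 we can reach 0, 1, 2, 3, 4, 5, 6, 7. That is one component of size 8.
The largest has 8 vertices.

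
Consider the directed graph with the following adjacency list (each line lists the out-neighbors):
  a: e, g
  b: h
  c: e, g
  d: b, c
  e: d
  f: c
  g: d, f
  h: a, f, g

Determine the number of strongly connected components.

1

{a, b, c, d, e, f, g, h} are all mutually reachable — one SCC of size 8.
That gives 1 strongly connected component.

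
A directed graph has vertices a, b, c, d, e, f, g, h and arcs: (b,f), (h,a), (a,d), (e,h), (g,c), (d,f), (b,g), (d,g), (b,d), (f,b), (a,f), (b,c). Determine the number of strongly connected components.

{b, d, f} are all mutually reachable — one SCC of size 3.
{e} is an SCC by itself.
{h} is an SCC by itself.
{c} is an SCC by itself.
{a} is an SCC by itself.
(and 1 more singleton SCC)
That gives 6 strongly connected components.

6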